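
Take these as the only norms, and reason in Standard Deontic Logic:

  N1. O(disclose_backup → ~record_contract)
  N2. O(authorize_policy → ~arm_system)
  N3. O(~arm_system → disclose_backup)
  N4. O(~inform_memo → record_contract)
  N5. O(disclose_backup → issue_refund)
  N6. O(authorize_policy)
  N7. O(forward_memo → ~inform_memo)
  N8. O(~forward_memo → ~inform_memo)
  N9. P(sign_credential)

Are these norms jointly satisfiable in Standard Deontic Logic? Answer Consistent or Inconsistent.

By case analysis on forward_memo: premise 7 gives O(forward_memo → ~inform_memo) and premise 8 gives O(~forward_memo → ~inform_memo), so O(~inform_memo) either way.
With premise 4, O(~inform_memo → record_contract), the K-axiom yields O(record_contract).
Premise 1, O(disclose_backup → ~record_contract), contraposes to O(record_contract → ~disclose_backup); with O(record_contract) we get O(~disclose_backup).
Premise 3 is O(~arm_system → disclose_backup); contrapositively O(~disclose_backup → arm_system). Since O(~disclose_backup) holds, K gives O(arm_system).
The contrapositive of premise 2 (O(authorize_policy → ~arm_system)) is O(arm_system → ~authorize_policy), and O(arm_system) is already established, so O(~authorize_policy).
Yet premise 6 states O(authorize_policy).
We now have both O(~authorize_policy) and O(authorize_policy) — authorize_policy is simultaneously obligatory and forbidden, violating the D-axiom.

Inconsistent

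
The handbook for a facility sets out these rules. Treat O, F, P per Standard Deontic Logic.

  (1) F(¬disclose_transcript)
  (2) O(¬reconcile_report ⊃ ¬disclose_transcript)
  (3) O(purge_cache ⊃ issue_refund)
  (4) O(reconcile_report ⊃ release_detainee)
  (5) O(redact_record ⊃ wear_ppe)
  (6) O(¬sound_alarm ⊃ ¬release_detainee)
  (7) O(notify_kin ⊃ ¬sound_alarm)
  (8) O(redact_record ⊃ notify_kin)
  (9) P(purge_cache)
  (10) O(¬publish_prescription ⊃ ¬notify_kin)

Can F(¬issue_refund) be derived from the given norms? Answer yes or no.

No

Premise 3 is O(purge_cache ⊃ issue_refund), but O(purge_cache) is not derivable from the premises (the permission P(purge_cache) asserts only ¬O(¬purge_cache), not O(purge_cache)), so it does not yield O(issue_refund).
No other premise forces O(issue_refund). An ideal world satisfying every premise can still have ¬issue_refund true, so F(¬issue_refund) is not derivable.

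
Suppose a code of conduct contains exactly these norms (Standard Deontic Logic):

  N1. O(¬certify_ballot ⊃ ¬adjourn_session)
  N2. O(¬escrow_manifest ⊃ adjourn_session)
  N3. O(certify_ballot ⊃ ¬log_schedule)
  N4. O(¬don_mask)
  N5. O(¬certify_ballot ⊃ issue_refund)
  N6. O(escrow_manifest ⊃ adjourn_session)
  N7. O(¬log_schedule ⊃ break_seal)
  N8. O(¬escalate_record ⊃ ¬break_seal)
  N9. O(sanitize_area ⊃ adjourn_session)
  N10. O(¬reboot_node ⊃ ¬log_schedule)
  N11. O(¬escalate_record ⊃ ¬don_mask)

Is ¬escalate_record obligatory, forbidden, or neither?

By case analysis on escrow_manifest: premise 6 gives O(escrow_manifest ⊃ adjourn_session) and premise 2 gives O(¬escrow_manifest ⊃ adjourn_session), so O(adjourn_session) either way.
Premise 1 is O(¬certify_ballot ⊃ ¬adjourn_session); contrapositively O(adjourn_session ⊃ certify_ballot). Since O(adjourn_session) holds, K gives O(certify_ballot).
From O(certify_ballot) and premise 3, O(certify_ballot ⊃ ¬log_schedule), we obtain O(¬log_schedule).
With premise 7, O(¬log_schedule ⊃ break_seal), the K-axiom yields O(break_seal).
Premise 8 is O(¬escalate_record ⊃ ¬break_seal); contrapositively O(break_seal ⊃ escalate_record). Since O(break_seal) holds, K gives O(escalate_record).
Premises 4, 5, 9, 10, 11 do not contribute to this derivation.
Thus O(escalate_record), which is F(¬escalate_record): ¬escalate_record is forbidden.

Forbidden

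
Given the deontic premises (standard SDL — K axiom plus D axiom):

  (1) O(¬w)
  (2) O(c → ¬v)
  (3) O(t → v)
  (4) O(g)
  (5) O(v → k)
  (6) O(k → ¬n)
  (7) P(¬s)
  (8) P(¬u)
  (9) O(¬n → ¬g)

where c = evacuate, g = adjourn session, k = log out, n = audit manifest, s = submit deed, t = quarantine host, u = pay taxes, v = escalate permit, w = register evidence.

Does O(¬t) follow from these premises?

Yes

From premise 4 we have O(g).
Premise 9, O(¬n → ¬g), contraposes to O(g → n); with O(g) we get O(n).
Premise 6, O(k → ¬n), contraposes to O(n → ¬k); with O(n) we get O(¬k).
Premise 5, O(v → k), contraposes to O(¬k → ¬v); with O(¬k) we get O(¬v).
Premise 3, O(t → v), contraposes to O(¬v → ¬t); with O(¬v) we get O(¬t).
Premises 1, 2, 7, 8 do not contribute to this derivation.
So O(¬t) follows.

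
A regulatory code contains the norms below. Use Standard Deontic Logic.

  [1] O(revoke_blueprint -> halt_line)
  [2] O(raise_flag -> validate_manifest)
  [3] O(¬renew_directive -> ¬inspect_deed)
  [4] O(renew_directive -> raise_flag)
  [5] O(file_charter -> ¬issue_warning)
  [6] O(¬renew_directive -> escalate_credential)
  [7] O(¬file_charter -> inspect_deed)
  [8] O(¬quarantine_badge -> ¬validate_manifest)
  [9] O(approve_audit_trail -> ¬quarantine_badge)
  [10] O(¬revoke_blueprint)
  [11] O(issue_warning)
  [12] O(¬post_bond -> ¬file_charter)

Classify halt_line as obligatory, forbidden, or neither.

Premise 1 is O(revoke_blueprint -> halt_line), but O(revoke_blueprint) is not derivable from the premises, so it does not yield O(halt_line).
No premise or chain of K-axiom applications forces O(halt_line), and none forces O(¬halt_line). So halt_line is neither obligatory nor forbidden under these norms.

Neither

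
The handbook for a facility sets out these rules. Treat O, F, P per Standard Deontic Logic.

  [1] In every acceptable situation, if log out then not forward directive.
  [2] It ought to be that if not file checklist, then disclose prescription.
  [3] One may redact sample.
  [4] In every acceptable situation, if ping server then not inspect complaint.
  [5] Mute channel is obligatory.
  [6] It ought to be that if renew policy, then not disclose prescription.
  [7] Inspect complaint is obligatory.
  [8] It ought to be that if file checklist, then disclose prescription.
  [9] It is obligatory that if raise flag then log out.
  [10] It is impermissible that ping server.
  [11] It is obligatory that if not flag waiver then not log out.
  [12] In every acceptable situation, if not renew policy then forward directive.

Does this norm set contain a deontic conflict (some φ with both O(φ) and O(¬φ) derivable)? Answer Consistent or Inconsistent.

Consistent

Premise 4 is O(ping_server → ¬inspect_complaint), but O(ping_server) is not derivable from the premises, so it does not yield O(¬inspect_complaint).
So O(¬inspect_complaint) is not derivable, and the apparent clash with O(inspect_complaint) does not arise.
A world satisfying every obligation exists (e.g. disclose_prescription=true, file_checklist=false, flag_waiver=false, forward_directive=true, inspect_complaint=true, log_out=false, mute_channel=true, ping_server=false, raise_flag=false, redact_sample=false, renew_policy=false); no atom is both obligatory and forbidden, so the set is consistent.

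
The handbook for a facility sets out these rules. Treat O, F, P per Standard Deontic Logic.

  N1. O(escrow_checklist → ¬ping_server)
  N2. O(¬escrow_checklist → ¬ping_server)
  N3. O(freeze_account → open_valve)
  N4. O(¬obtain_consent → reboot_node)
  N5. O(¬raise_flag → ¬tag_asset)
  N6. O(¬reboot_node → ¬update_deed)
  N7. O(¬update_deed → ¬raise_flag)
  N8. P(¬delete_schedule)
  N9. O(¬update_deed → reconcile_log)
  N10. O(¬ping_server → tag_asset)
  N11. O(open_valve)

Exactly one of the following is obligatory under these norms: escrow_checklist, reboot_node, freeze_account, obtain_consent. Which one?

Premises 2 and 1 are O(¬escrow_checklist → ¬ping_server) and O(escrow_checklist → ¬ping_server); every ideal world satisfies ¬escrow_checklist or escrow_checklist, so in either case ¬ping_server holds — hence O(¬ping_server).
Applying K to premise 10 (O(¬ping_server → tag_asset)) and O(¬ping_server) yields O(tag_asset).
Premise 5, O(¬raise_flag → ¬tag_asset), contraposes to O(tag_asset → raise_flag); with O(tag_asset) we get O(raise_flag).
The contrapositive of premise 7 (O(¬update_deed → ¬raise_flag)) is O(raise_flag → update_deed), and O(raise_flag) is already established, so O(update_deed).
Premise 6, O(¬reboot_node → ¬update_deed), contraposes to O(update_deed → reboot_node); with O(update_deed) we get O(reboot_node).
So O(reboot_node) holds — reboot_node is obligatory. None of the other listed options is made obligatory by any chain of premises.

reboot_node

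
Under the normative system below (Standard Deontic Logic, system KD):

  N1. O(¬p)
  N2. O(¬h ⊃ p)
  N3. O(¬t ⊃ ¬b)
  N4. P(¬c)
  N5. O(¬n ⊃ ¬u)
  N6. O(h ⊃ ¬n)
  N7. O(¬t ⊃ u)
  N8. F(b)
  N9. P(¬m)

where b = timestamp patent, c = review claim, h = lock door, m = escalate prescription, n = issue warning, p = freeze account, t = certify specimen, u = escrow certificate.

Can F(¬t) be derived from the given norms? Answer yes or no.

From premise 1 we have O(¬p).
Premise 2, O(¬h ⊃ p), contraposes to O(¬p ⊃ h); with O(¬p) we get O(h).
From O(h) and premise 6, O(h ⊃ ¬n), we obtain O(¬n).
From O(¬n) and premise 5, O(¬n ⊃ ¬u), we obtain O(¬u).
Premise 7, O(¬t ⊃ u), contraposes to O(¬u ⊃ t); with O(¬u) we get O(t).
Premises 3, 4, 8, 9 do not contribute to this derivation.
So O(t) holds, i.e. F(¬t). The claim follows.

Yes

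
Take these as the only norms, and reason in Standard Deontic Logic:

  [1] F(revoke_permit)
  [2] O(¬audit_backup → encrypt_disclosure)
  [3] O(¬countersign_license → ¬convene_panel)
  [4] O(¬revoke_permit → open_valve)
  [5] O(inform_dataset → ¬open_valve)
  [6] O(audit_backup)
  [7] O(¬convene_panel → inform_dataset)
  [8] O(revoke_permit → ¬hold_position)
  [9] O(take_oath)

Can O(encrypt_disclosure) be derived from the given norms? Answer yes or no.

Premise 2 is O(¬audit_backup → encrypt_disclosure), but O(¬audit_backup) is not derivable from the premises, so it does not yield O(encrypt_disclosure).
No other premise forces O(encrypt_disclosure). An ideal world satisfying every premise can still have encrypt_disclosure false, so O(encrypt_disclosure) is not derivable.

No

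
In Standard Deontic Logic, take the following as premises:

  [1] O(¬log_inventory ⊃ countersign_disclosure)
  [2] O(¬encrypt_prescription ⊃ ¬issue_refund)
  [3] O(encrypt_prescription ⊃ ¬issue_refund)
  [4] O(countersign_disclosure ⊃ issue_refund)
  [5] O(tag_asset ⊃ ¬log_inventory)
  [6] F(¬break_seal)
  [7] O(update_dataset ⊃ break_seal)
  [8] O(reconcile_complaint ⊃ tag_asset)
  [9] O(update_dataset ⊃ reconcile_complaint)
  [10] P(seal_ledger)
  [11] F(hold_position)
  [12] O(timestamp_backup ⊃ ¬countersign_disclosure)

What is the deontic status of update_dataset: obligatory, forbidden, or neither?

Premises 3 and 2 are O(encrypt_prescription ⊃ ¬issue_refund) and O(¬encrypt_prescription ⊃ ¬issue_refund); every ideal world satisfies encrypt_prescription or ¬encrypt_prescription, so in either case ¬issue_refund holds — hence O(¬issue_refund).
The contrapositive of premise 4 (O(countersign_disclosure ⊃ issue_refund)) is O(¬issue_refund ⊃ ¬countersign_disclosure), and O(¬issue_refund) is already established, so O(¬countersign_disclosure).
Premise 1 is O(¬log_inventory ⊃ countersign_disclosure); contrapositively O(¬countersign_disclosure ⊃ log_inventory). Since O(¬countersign_disclosure) holds, K gives O(log_inventory).
Premise 5, O(tag_asset ⊃ ¬log_inventory), contraposes to O(log_inventory ⊃ ¬tag_asset); with O(log_inventory) we get O(¬tag_asset).
Premise 8 is O(reconcile_complaint ⊃ tag_asset); contrapositively O(¬tag_asset ⊃ ¬reconcile_complaint). Since O(¬tag_asset) holds, K gives O(¬reconcile_complaint).
Premise 9, O(update_dataset ⊃ reconcile_complaint), contraposes to O(¬reconcile_complaint ⊃ ¬update_dataset); with O(¬reconcile_complaint) we get O(¬update_dataset).
Premises 6, 7, 10, 11, 12 do not contribute to this derivation.
Thus O(¬update_dataset), which is F(update_dataset): update_dataset is forbidden.

Forbidden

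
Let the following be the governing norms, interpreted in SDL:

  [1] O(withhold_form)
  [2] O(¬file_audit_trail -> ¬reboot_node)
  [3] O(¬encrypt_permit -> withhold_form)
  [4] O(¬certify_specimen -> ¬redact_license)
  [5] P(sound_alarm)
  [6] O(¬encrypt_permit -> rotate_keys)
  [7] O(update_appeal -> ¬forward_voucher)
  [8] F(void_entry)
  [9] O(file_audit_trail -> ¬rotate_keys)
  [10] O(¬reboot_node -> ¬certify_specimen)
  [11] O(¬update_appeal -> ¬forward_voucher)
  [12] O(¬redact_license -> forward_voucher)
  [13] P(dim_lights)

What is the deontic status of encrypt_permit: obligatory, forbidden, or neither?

By case analysis on update_appeal: premise 7 gives O(update_appeal -> ¬forward_voucher) and premise 11 gives O(¬update_appeal -> ¬forward_voucher), so O(¬forward_voucher) either way.
The contrapositive of premise 12 (O(¬redact_license -> forward_voucher)) is O(¬forward_voucher -> redact_license), and O(¬forward_voucher) is already established, so O(redact_license).
Premise 4 is O(¬certify_specimen -> ¬redact_license); contrapositively O(redact_license -> certify_specimen). Since O(redact_license) holds, K gives O(certify_specimen).
The contrapositive of premise 10 (O(¬reboot_node -> ¬certify_specimen)) is O(certify_specimen -> reboot_node), and O(certify_specimen) is already established, so O(reboot_node).
Premise 2 is O(¬file_audit_trail -> ¬reboot_node); contrapositively O(reboot_node -> file_audit_trail). Since O(reboot_node) holds, K gives O(file_audit_trail).
From O(file_audit_trail) and premise 9, O(file_audit_trail -> ¬rotate_keys), we obtain O(¬rotate_keys).
Premise 6 is O(¬encrypt_permit -> rotate_keys); contrapositively O(¬rotate_keys -> encrypt_permit). Since O(¬rotate_keys) holds, K gives O(encrypt_permit).
Premises 1, 3, 5, 8, 13 do not contribute to this derivation.
Hence encrypt_permit is obligatory.

Obligatory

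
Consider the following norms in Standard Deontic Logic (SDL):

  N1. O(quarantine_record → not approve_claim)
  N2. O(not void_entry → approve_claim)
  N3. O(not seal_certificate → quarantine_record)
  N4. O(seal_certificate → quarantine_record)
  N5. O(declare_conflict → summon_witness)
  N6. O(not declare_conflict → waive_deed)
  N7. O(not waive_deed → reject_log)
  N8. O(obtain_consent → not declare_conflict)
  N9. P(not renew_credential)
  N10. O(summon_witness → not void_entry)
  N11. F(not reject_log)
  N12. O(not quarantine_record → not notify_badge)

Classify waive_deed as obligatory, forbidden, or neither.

Obligatory

By case analysis on seal_certificate: premise 4 gives O(seal_certificate → quarantine_record) and premise 3 gives O(not seal_certificate → quarantine_record), so O(quarantine_record) either way.
From O(quarantine_record) and premise 1, O(quarantine_record → not approve_claim), we obtain O(not approve_claim).
The contrapositive of premise 2 (O(not void_entry → approve_claim)) is O(not approve_claim → void_entry), and O(not approve_claim) is already established, so O(void_entry).
Premise 10 is O(summon_witness → not void_entry); contrapositively O(void_entry → not summon_witness). Since O(void_entry) holds, K gives O(not summon_witness).
Premise 5 is O(declare_conflict → summon_witness); contrapositively O(not summon_witness → not declare_conflict). Since O(not summon_witness) holds, K gives O(not declare_conflict).
From O(not declare_conflict) and premise 6, O(not declare_conflict → waive_deed), we obtain O(waive_deed).
Premises 7, 8, 9, 11, 12 do not contribute to this derivation.
Hence waive_deed is obligatory.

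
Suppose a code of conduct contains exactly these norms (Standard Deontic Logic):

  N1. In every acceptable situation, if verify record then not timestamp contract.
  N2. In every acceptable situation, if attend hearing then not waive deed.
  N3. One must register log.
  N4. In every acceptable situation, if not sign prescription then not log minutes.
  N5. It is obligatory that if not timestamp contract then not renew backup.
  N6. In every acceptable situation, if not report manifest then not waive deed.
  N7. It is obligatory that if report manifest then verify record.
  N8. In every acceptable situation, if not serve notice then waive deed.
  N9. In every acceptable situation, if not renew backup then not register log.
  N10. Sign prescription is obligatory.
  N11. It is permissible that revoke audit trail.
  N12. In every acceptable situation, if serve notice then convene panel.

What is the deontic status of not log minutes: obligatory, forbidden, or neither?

Premise 4 is O(¬sign_prescription → ¬log_minutes), but O(¬sign_prescription) is not derivable from the premises, so it does not yield O(¬log_minutes).
No premise or chain of K-axiom applications forces O(¬log_minutes), and none forces O(log_minutes). So ¬log_minutes is neither obligatory nor forbidden under these norms.

Neither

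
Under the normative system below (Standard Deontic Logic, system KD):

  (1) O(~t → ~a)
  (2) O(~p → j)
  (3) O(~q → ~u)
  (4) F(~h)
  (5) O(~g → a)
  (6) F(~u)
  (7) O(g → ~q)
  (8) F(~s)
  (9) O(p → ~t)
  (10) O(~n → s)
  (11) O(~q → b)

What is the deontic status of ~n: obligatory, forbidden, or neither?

Neither

Premise 10 is O(~n → s); even if O(s) held, inferring O(~n) would be affirming the consequent — invalid.
No premise or chain of K-axiom applications forces O(~n), and none forces O(n). So ~n is neither obligatory nor forbidden under these norms.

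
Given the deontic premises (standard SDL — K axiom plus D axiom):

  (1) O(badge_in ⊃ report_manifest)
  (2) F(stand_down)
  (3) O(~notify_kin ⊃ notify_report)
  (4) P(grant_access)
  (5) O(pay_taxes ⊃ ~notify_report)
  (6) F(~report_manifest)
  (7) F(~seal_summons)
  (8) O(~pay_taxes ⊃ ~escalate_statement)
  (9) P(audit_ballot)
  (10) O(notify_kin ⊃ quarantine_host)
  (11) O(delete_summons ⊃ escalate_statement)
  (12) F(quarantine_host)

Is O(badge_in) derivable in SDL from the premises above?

No

Premise 1 is O(badge_in ⊃ report_manifest); even if O(report_manifest) held, inferring O(badge_in) would be affirming the consequent — invalid.
No other premise forces O(badge_in). An ideal world satisfying every premise can still have badge_in false, so O(badge_in) is not derivable.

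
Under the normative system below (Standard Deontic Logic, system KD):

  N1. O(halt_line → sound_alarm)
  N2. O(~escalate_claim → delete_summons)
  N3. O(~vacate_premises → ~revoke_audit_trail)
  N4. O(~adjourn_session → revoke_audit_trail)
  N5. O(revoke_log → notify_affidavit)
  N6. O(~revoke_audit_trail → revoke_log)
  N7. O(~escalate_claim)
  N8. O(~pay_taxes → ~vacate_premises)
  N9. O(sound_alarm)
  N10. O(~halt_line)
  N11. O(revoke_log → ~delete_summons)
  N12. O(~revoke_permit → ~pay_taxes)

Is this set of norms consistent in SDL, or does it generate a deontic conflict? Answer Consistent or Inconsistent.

Premise 1 is O(halt_line → sound_alarm); even if O(sound_alarm) held, inferring O(halt_line) would be affirming the consequent — invalid.
So O(halt_line) is not derivable, and the apparent clash with O(~halt_line) does not arise.
A world satisfying every obligation exists (e.g. adjourn_session=false, delete_summons=true, escalate_claim=false, halt_line=false, notify_affidavit=false, pay_taxes=true, revoke_audit_trail=true, revoke_log=false, revoke_permit=true, sound_alarm=true, vacate_premises=true); no atom is both obligatory and forbidden, so the set is consistent.

Consistent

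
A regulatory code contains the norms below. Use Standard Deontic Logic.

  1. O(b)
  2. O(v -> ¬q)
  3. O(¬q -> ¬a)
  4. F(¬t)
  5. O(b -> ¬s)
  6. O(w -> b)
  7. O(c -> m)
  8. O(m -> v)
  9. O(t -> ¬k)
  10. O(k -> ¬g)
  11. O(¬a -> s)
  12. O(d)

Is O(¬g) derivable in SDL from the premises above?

Premise 10 is O(k -> ¬g), but O(k) is not derivable from the premises, so it does not yield O(¬g).
No other premise forces O(¬g). An ideal world satisfying every premise can still have ¬g false, so O(¬g) is not derivable.

No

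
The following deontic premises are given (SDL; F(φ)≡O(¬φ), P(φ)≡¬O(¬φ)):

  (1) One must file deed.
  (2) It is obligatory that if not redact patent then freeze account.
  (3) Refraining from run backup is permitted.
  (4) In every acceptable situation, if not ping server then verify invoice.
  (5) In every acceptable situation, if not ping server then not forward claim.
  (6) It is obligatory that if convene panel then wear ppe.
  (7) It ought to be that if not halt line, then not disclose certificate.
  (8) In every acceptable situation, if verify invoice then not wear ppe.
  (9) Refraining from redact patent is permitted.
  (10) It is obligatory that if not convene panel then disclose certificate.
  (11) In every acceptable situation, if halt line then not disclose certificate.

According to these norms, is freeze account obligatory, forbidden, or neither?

Premise 2 is O(¬redact_patent → freeze_account), but O(¬redact_patent) is not derivable from the premises (the permission P(¬redact_patent) asserts only ¬O(redact_patent), not O(¬redact_patent)), so it does not yield O(freeze_account).
No premise or chain of K-axiom applications forces O(freeze_account), and none forces O(¬freeze_account). So freeze_account is neither obligatory nor forbidden under these norms.

Neither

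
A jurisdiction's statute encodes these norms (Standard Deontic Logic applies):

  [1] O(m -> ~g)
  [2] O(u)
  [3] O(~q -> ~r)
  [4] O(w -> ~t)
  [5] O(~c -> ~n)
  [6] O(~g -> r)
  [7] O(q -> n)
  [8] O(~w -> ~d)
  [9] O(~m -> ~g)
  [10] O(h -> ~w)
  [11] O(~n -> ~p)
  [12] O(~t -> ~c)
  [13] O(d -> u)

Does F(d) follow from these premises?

Premises 1 and 9 cover both cases: O(m -> ~g) and O(~m -> ~g). Since m ∨ ~m is a tautology, O(~g) follows.
Premise 6 is O(~g -> r); since O(~g), deontic closure gives O(r).
Premise 3 is O(~q -> ~r); contrapositively O(r -> q). Since O(r) holds, K gives O(q).
Premise 7 is O(q -> n); since O(q), deontic closure gives O(n).
Premise 5, O(~c -> ~n), contraposes to O(n -> c); with O(n) we get O(c).
Premise 12 is O(~t -> ~c); contrapositively O(c -> t). Since O(c) holds, K gives O(t).
The contrapositive of premise 4 (O(w -> ~t)) is O(t -> ~w), and O(t) is already established, so O(~w).
From O(~w) and premise 8, O(~w -> ~d), we obtain O(~d).
Premises 2, 10, 11, 13 do not contribute to this derivation.
So O(~d) holds, i.e. F(d). The claim follows.

Yes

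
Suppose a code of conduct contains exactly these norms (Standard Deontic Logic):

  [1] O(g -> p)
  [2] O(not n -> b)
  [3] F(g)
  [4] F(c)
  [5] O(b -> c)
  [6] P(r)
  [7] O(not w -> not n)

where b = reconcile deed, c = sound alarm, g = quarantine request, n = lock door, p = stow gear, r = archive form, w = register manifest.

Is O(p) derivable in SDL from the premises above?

Premise 1 is O(g -> p), but O(g) is not derivable from the premises, so it does not yield O(p).
No other premise forces O(p). An ideal world satisfying every premise can still have p false, so O(p) is not derivable.

No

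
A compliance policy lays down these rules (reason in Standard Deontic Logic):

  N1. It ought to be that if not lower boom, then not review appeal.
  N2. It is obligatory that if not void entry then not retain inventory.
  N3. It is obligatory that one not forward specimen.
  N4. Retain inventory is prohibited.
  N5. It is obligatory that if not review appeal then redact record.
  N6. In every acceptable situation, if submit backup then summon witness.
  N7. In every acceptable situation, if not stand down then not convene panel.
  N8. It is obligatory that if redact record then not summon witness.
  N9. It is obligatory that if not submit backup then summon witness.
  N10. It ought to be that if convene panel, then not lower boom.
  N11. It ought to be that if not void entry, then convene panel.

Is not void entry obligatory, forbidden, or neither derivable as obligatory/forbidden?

Forbidden

By case analysis on submit_backup: premise 6 gives O(submit_backup → summon_witness) and premise 9 gives O(¬submit_backup → summon_witness), so O(summon_witness) either way.
Premise 8, O(redact_record → ¬summon_witness), contraposes to O(summon_witness → ¬redact_record); with O(summon_witness) we get O(¬redact_record).
Premise 5, O(¬review_appeal → redact_record), contraposes to O(¬redact_record → review_appeal); with O(¬redact_record) we get O(review_appeal).
Premise 1 is O(¬lower_boom → ¬review_appeal); contrapositively O(review_appeal → lower_boom). Since O(review_appeal) holds, K gives O(lower_boom).
Premise 10 is O(convene_panel → ¬lower_boom); contrapositively O(lower_boom → ¬convene_panel). Since O(lower_boom) holds, K gives O(¬convene_panel).
The contrapositive of premise 11 (O(¬void_entry → convene_panel)) is O(¬convene_panel → void_entry), and O(¬convene_panel) is already established, so O(void_entry).
Premises 2, 3, 4, 7 do not contribute to this derivation.
Thus O(void_entry), which is F(¬void_entry): ¬void_entry is forbidden.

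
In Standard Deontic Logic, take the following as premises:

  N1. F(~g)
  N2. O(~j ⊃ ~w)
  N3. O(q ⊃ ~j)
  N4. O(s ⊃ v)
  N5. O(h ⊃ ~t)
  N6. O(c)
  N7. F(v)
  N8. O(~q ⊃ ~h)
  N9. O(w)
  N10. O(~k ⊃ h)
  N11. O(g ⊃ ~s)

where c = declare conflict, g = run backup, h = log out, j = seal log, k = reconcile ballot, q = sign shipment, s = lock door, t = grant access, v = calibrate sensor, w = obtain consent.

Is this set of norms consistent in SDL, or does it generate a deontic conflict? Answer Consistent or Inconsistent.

Consistent

Premise 4 is O(s ⊃ v), but O(s) is not derivable from the premises, so it does not yield O(v).
So O(v) is not derivable, and the apparent clash with O(~v) does not arise.
A world satisfying every obligation exists (e.g. c=true, g=true, h=false, j=true, k=true, q=false, s=false, t=false, v=false, w=true); no atom is both obligatory and forbidden, so the set is consistent.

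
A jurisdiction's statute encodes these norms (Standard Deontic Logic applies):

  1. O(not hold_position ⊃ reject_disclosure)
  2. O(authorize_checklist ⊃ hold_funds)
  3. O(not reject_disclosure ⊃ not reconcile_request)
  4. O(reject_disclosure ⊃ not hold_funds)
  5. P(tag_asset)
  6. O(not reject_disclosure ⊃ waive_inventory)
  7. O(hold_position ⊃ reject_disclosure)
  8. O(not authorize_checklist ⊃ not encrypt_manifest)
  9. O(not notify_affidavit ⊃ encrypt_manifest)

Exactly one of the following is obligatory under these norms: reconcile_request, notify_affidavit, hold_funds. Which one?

notify_affidavit

Premises 1 and 7 are O(not hold_position ⊃ reject_disclosure) and O(hold_position ⊃ reject_disclosure); every ideal world satisfies not hold_position or hold_position, so in either case reject_disclosure holds — hence O(reject_disclosure).
Applying K to premise 4 (O(reject_disclosure ⊃ not hold_funds)) and O(reject_disclosure) yields O(not hold_funds).
Premise 2, O(authorize_checklist ⊃ hold_funds), contraposes to O(not hold_funds ⊃ not authorize_checklist); with O(not hold_funds) we get O(not authorize_checklist).
From O(not authorize_checklist) and premise 8, O(not authorize_checklist ⊃ not encrypt_manifest), we obtain O(not encrypt_manifest).
Premise 9, O(not notify_affidavit ⊃ encrypt_manifest), contraposes to O(not encrypt_manifest ⊃ notify_affidavit); with O(not encrypt_manifest) we get O(notify_affidavit).
So O(notify_affidavit) holds — notify_affidavit is obligatory. None of the other listed options is made obligatory by any chain of premises.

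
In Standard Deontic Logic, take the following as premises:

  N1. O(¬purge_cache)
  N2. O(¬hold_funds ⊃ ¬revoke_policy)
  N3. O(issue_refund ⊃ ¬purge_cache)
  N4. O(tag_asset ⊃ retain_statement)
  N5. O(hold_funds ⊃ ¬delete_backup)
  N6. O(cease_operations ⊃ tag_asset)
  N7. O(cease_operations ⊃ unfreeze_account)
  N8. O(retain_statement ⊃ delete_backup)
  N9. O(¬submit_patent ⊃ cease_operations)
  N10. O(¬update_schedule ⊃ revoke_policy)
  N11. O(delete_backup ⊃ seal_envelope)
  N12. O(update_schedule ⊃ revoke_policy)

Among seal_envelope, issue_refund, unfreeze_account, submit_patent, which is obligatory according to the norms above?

submit_patent

Premises 12 and 10 are O(update_schedule ⊃ revoke_policy) and O(¬update_schedule ⊃ revoke_policy); every ideal world satisfies update_schedule or ¬update_schedule, so in either case revoke_policy holds — hence O(revoke_policy).
Premise 2 is O(¬hold_funds ⊃ ¬revoke_policy); contrapositively O(revoke_policy ⊃ hold_funds). Since O(revoke_policy) holds, K gives O(hold_funds).
Applying K to premise 5 (O(hold_funds ⊃ ¬delete_backup)) and O(hold_funds) yields O(¬delete_backup).
Premise 8 is O(retain_statement ⊃ delete_backup); contrapositively O(¬delete_backup ⊃ ¬retain_statement). Since O(¬delete_backup) holds, K gives O(¬retain_statement).
Premise 4 is O(tag_asset ⊃ retain_statement); contrapositively O(¬retain_statement ⊃ ¬tag_asset). Since O(¬retain_statement) holds, K gives O(¬tag_asset).
The contrapositive of premise 6 (O(cease_operations ⊃ tag_asset)) is O(¬tag_asset ⊃ ¬cease_operations), and O(¬tag_asset) is already established, so O(¬cease_operations).
The contrapositive of premise 9 (O(¬submit_patent ⊃ cease_operations)) is O(¬cease_operations ⊃ submit_patent), and O(¬cease_operations) is already established, so O(submit_patent).
So O(submit_patent) holds — submit_patent is obligatory. None of the other listed options is made obligatory by any chain of premises.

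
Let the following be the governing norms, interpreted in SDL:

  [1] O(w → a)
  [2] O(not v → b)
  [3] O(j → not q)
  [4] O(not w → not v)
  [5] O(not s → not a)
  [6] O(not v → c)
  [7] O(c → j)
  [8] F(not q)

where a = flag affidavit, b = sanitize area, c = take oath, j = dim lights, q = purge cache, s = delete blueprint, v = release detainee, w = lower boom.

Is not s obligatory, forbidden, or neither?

Forbidden

F(not q) at premise 8 means O(q).
Premise 3, O(j → not q), contraposes to O(q → not j); with O(q) we get O(not j).
The contrapositive of premise 7 (O(c → j)) is O(not j → not c), and O(not j) is already established, so O(not c).
Premise 6, O(not v → c), contraposes to O(not c → v); with O(not c) we get O(v).
The contrapositive of premise 4 (O(not w → not v)) is O(v → w), and O(v) is already established, so O(w).
Premise 1 is O(w → a); since O(w), deontic closure gives O(a).
The contrapositive of premise 5 (O(not s → not a)) is O(a → s), and O(a) is already established, so O(s).
Premise 2 does not contribute to this derivation.
Thus O(s), which is F(not s): not s is forbidden.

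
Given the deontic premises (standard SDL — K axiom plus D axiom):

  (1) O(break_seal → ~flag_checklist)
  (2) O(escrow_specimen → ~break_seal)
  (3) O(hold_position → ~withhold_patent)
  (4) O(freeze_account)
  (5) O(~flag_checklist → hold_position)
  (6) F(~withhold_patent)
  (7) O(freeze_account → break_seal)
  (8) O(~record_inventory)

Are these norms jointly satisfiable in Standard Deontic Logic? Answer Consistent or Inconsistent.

Inconsistent

Premise 6 is F(~withhold_patent), i.e. O(withhold_patent).
Premise 3 is O(hold_position → ~withhold_patent); contrapositively O(withhold_patent → ~hold_position). Since O(withhold_patent) holds, K gives O(~hold_position).
Premise 5 is O(~flag_checklist → hold_position); contrapositively O(~hold_position → flag_checklist). Since O(~hold_position) holds, K gives O(flag_checklist).
The contrapositive of premise 1 (O(break_seal → ~flag_checklist)) is O(flag_checklist → ~break_seal), and O(flag_checklist) is already established, so O(~break_seal).
The contrapositive of premise 7 (O(freeze_account → break_seal)) is O(~break_seal → ~freeze_account), and O(~break_seal) is already established, so O(~freeze_account).
Yet premise 4 states O(freeze_account).
We now have both O(~freeze_account) and O(freeze_account) — freeze_account is simultaneously obligatory and forbidden, violating the D-axiom.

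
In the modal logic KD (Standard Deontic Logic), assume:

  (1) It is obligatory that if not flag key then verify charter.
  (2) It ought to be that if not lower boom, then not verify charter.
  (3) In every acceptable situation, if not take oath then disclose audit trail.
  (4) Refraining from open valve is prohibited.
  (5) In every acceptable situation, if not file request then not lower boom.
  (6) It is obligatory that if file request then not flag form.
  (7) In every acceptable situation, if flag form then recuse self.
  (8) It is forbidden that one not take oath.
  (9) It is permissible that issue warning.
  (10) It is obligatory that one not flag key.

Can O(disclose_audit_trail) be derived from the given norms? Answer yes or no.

No

Premise 3 is O(¬take_oath → disclose_audit_trail), but O(¬take_oath) is not derivable from the premises, so it does not yield O(disclose_audit_trail).
No other premise forces O(disclose_audit_trail). An ideal world satisfying every premise can still have disclose_audit_trail false, so O(disclose_audit_trail) is not derivable.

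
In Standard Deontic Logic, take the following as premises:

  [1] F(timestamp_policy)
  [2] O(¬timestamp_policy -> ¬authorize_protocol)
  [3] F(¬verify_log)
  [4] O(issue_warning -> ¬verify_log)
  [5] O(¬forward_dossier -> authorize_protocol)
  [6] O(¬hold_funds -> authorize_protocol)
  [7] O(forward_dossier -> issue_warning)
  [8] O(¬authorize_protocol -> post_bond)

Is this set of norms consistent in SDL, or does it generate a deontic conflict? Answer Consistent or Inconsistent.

Premise 3, F(¬verify_log), is equivalent to O(verify_log).
Premise 4 is O(issue_warning -> ¬verify_log); contrapositively O(verify_log -> ¬issue_warning). Since O(verify_log) holds, K gives O(¬issue_warning).
The contrapositive of premise 7 (O(forward_dossier -> issue_warning)) is O(¬issue_warning -> ¬forward_dossier), and O(¬issue_warning) is already established, so O(¬forward_dossier).
Premise 5 is O(¬forward_dossier -> authorize_protocol); since O(¬forward_dossier), deontic closure gives O(authorize_protocol).
Premise 2 is O(¬timestamp_policy -> ¬authorize_protocol); contrapositively O(authorize_protocol -> timestamp_policy). Since O(authorize_protocol) holds, K gives O(timestamp_policy).
Yet premise 1 is F(timestamp_policy), i.e. O(¬timestamp_policy).
We now have both O(timestamp_policy) and O(¬timestamp_policy) — timestamp_policy is simultaneously obligatory and forbidden, violating the D-axiom.

Inconsistent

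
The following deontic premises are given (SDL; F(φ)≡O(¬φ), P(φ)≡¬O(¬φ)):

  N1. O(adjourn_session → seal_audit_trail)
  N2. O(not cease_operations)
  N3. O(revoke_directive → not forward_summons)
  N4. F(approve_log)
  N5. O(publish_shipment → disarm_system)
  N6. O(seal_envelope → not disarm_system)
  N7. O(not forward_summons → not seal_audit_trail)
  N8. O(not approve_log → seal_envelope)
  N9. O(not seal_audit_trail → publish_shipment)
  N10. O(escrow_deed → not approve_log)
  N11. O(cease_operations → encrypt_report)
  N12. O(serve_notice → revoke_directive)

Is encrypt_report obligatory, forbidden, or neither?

Neither

Premise 11 is O(cease_operations → encrypt_report), but O(cease_operations) is not derivable from the premises, so it does not yield O(encrypt_report).
No premise or chain of K-axiom applications forces O(encrypt_report), and none forces O(not encrypt_report). So encrypt_report is neither obligatory nor forbidden under these norms.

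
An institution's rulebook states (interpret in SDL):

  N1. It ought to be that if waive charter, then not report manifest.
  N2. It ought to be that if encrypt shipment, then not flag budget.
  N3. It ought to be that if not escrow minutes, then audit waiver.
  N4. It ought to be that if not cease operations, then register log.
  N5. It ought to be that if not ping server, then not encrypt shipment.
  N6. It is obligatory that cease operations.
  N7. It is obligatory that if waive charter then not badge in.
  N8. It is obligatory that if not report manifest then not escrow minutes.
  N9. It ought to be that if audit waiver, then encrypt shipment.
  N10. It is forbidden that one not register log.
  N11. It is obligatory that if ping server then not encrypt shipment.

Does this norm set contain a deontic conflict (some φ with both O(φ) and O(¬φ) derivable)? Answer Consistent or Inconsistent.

Premise 4 is O(¬cease_operations → register_log); even if O(register_log) held, inferring O(¬cease_operations) would be affirming the consequent — invalid.
So O(¬cease_operations) is not derivable, and the apparent clash with O(cease_operations) does not arise.
A world satisfying every obligation exists (e.g. audit_waiver=false, badge_in=false, cease_operations=true, encrypt_shipment=false, escrow_minutes=true, flag_budget=false, ping_server=false, register_log=true, report_manifest=true, waive_charter=false); no atom is both obligatory and forbidden, so the set is consistent.

Consistent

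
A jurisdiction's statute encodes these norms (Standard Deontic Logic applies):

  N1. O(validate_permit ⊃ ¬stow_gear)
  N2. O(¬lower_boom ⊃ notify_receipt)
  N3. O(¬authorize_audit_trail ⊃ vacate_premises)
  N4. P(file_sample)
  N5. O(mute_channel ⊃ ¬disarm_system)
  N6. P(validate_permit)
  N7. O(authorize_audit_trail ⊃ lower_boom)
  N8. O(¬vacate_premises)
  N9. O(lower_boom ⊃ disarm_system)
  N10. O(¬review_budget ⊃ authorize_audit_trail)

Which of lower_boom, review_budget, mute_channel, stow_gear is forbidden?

mute_channel

Premise 8 gives O(¬vacate_premises).
Premise 3 is O(¬authorize_audit_trail ⊃ vacate_premises); contrapositively O(¬vacate_premises ⊃ authorize_audit_trail). Since O(¬vacate_premises) holds, K gives O(authorize_audit_trail).
With premise 7, O(authorize_audit_trail ⊃ lower_boom), the K-axiom yields O(lower_boom).
Premise 9 is O(lower_boom ⊃ disarm_system); since O(lower_boom), deontic closure gives O(disarm_system).
The contrapositive of premise 5 (O(mute_channel ⊃ ¬disarm_system)) is O(disarm_system ⊃ ¬mute_channel), and O(disarm_system) is already established, so O(¬mute_channel).
So O(¬mute_channel) holds, i.e. mute_channel is forbidden. None of the other listed options is forbidden under the premises.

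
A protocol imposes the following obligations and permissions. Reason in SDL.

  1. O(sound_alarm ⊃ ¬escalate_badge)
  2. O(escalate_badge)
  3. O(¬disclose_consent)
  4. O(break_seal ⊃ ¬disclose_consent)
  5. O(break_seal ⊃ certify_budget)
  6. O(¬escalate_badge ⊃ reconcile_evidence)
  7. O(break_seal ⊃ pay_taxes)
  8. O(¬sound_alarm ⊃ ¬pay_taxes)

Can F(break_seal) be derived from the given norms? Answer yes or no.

Yes

From premise 2 we have O(escalate_badge).
Premise 1, O(sound_alarm ⊃ ¬escalate_badge), contraposes to O(escalate_badge ⊃ ¬sound_alarm); with O(escalate_badge) we get O(¬sound_alarm).
With premise 8, O(¬sound_alarm ⊃ ¬pay_taxes), the K-axiom yields O(¬pay_taxes).
Premise 7 is O(break_seal ⊃ pay_taxes); contrapositively O(¬pay_taxes ⊃ ¬break_seal). Since O(¬pay_taxes) holds, K gives O(¬break_seal).
Premises 3, 4, 5, 6 do not contribute to this derivation.
So O(¬break_seal) holds, i.e. F(break_seal). The claim follows.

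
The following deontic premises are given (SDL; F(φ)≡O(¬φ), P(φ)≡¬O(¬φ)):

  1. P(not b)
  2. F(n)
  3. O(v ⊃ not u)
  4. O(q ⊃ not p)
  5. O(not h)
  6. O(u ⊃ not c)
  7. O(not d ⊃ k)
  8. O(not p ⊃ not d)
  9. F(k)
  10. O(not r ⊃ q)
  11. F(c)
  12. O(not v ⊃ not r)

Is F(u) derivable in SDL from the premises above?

Yes

Premise 9 is F(k), i.e. O(not k).
The contrapositive of premise 7 (O(not d ⊃ k)) is O(not k ⊃ d), and O(not k) is already established, so O(d).
The contrapositive of premise 8 (O(not p ⊃ not d)) is O(d ⊃ p), and O(d) is already established, so O(p).
Premise 4 is O(q ⊃ not p); contrapositively O(p ⊃ not q). Since O(p) holds, K gives O(not q).
Premise 10 is O(not r ⊃ q); contrapositively O(not q ⊃ r). Since O(not q) holds, K gives O(r).
The contrapositive of premise 12 (O(not v ⊃ not r)) is O(r ⊃ v), and O(r) is already established, so O(v).
With premise 3, O(v ⊃ not u), the K-axiom yields O(not u).
Premises 1, 2, 5, 6, 11 do not contribute to this derivation.
So O(not u) holds, i.e. F(u). The claim follows.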